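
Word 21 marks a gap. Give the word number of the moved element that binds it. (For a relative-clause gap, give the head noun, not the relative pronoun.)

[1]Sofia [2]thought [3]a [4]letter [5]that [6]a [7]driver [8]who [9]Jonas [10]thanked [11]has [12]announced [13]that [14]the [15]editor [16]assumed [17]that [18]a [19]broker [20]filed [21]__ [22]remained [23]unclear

The gap at 21 is the object of "filed", inside a relative clause.
The relative pronoun is "that" (word 5); it is bound by the head noun immediately before it.
Its filler is the head noun "letter", at word 4.

4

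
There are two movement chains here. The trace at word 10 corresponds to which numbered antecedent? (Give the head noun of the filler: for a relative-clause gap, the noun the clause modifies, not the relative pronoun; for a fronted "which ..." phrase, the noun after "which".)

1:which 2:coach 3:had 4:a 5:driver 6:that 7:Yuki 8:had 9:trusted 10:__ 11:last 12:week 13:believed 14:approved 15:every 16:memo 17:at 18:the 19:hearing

5

The marked gap is inside the relative clause, the direct object of "trusted".
Its filler is the head noun "driver" (via "that"), at word 5.
(The other dependency links word 2 to a gap after word 13.)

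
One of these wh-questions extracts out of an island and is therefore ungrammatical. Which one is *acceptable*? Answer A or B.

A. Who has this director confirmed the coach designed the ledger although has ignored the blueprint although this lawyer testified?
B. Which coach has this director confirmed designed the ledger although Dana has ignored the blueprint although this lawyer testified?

In A, the wh-phrase is extracted from inside an adjunct island (introduced by "although"), which blocks movement.
In B, the extraction path crosses only that-complement boundaries, which are transparent.
So B is grammatical.

B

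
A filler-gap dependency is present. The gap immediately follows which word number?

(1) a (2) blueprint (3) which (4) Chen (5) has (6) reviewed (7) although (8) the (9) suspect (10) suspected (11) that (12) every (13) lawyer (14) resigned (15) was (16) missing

6

The displaced element is "a blueprint" (word 2).
It functions as the direct object of "reviewed", so the gap sits immediately after word 6 ("reviewed").
Base order: Chen has reviewed a blueprint although the suspect suspected that every lawyer resigned.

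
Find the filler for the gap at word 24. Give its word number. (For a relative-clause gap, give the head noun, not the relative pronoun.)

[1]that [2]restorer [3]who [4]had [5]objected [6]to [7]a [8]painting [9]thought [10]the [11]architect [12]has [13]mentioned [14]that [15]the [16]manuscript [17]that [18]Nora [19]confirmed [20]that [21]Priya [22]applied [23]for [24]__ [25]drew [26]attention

16

The gap at 24 is the prepositional object of "applied", inside a relative clause.
The relative pronoun is "that" (word 17); it is bound by the head noun immediately before it.
Its filler is the head noun "manuscript", at word 16.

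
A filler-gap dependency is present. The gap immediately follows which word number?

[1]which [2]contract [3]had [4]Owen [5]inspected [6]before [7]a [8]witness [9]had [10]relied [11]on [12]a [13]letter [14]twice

5

The displaced element is "which contract" (word 2).
It functions as the direct object of "inspected", so the gap sits immediately after word 5 ("inspected").
Base order: Owen had inspected which contract before a witness had relied on a letter twice.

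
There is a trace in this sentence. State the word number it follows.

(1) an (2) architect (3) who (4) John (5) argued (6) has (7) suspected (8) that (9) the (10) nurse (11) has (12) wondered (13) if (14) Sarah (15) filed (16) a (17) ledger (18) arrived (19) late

5

The displaced element is "an architect" (word 2).
It is linked across 1 clause boundary (Ø).
It functions as the subject of "suspected", so the gap sits immediately after word 5 ("argued").
Base order: John argued that an architect has suspected that the nurse has wondered if Sarah filed a ledger.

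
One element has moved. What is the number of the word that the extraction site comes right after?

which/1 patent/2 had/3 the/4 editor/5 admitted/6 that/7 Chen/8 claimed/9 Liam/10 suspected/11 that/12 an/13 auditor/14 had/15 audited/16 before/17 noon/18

The displaced element is "which patent" (word 2).
It is linked across 3 clause boundaries (that → Ø → that).
It functions as the direct object of "audited", so the gap sits immediately after word 16 ("audited").
Base order: The editor had admitted that Chen claimed Liam suspected that an auditor had audited which patent before noon.

16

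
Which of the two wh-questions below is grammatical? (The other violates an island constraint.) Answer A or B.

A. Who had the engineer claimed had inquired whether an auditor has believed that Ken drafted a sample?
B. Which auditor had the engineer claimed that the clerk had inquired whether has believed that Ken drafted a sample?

In B, the wh-phrase is extracted from inside a wh-island (introduced by "whether"), which blocks movement.
In A, the extraction path crosses only that-complement boundaries, which are transparent.
So A is grammatical.

A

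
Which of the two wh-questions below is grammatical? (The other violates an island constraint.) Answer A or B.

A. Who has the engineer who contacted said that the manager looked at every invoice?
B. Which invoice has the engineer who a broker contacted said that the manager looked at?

In A, the wh-phrase is extracted from inside a complex-NP island (relative clause) (introduced by "who"), which blocks movement.
In B, the extraction path crosses only that-complement boundaries, which are transparent.
So B is grammatical.

B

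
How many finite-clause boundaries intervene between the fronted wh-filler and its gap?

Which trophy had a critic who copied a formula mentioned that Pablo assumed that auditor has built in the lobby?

"which trophy" is extracted from the object of "built".
Boundaries crossed, outermost first: [that], [Ø] — 2 in total.

2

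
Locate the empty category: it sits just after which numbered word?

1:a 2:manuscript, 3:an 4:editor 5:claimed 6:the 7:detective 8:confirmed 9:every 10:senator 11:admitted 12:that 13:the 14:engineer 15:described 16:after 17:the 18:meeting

15

The displaced element is "a manuscript" (word 2).
It is linked across 3 clause boundaries (Ø → Ø → that).
It functions as the direct object of "described", so the gap sits immediately after word 15 ("described").
Base order: An editor claimed the detective confirmed every senator admitted that the engineer described a manuscript after the meeting.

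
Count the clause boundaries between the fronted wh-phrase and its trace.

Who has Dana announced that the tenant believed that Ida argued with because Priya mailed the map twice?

2

"who" is extracted from the PP object of "argued".
Boundaries crossed, outermost first: [that], [that] — 2 in total.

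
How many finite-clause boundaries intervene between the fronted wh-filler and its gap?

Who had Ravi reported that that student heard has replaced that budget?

2

"who" is extracted from the subject of "replaced".
Boundaries crossed, outermost first: [that], [Ø] — 2 in total.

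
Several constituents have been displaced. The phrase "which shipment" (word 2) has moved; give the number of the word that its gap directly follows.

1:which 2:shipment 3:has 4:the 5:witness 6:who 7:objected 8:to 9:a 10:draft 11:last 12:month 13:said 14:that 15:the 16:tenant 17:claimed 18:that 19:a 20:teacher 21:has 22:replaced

The displaced element is "which shipment" (word 2).
It is linked across 2 clause boundaries (that → that).
It functions as the direct object of "replaced", so the gap sits immediately after word 22 ("replaced").
Base order: The witness who objected to a draft last month has said that the tenant claimed that a teacher has replaced which shipment.

22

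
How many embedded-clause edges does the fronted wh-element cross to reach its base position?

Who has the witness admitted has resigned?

"who" is extracted from the subject of "resigned".
Boundaries crossed, outermost first: [Ø] — 1 in total.

1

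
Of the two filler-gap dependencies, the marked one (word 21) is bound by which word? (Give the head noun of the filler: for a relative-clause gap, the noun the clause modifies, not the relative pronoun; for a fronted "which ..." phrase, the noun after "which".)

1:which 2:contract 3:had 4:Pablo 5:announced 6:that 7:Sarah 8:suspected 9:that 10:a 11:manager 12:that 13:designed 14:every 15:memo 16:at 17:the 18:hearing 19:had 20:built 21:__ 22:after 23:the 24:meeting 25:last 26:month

2

The marked gap is the direct object of "built".
Its filler is the fronted wh-phrase "which contract", at word 2.
(The other dependency links word 11 to a gap after word 12.)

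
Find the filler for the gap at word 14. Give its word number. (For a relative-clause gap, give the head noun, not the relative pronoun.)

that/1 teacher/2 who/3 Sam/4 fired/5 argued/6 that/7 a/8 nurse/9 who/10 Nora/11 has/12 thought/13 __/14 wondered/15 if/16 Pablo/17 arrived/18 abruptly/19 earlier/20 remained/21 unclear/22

9

The gap at 14 is the subject of "wondered", inside a relative clause.
The relative pronoun is "who" (word 10); it is bound by the head noun immediately before it.
Its filler is the head noun "nurse", at word 9.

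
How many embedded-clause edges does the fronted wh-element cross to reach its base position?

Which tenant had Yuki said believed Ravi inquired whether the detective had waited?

"which tenant" is extracted from the subject of "believed".
Boundaries crossed, outermost first: [Ø] — 1 in total.

1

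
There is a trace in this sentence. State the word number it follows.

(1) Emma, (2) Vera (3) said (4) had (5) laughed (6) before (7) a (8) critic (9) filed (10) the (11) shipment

3

The displaced element is "Emma" (word 1).
It is linked across 1 clause boundary (Ø).
It functions as the subject of "laughed", so the gap sits immediately after word 3 ("said").
Base order: Vera said that Emma had laughed before a critic filed the shipment.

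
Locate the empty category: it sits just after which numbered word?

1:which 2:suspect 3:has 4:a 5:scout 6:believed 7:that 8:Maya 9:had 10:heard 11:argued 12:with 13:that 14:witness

10

The displaced element is "which suspect" (word 2).
It is linked across 2 clause boundaries (that → Ø).
It functions as the subject of "argued", so the gap sits immediately after word 10 ("heard").
Base order: A scout has believed that Maya had heard which suspect argued with that witness.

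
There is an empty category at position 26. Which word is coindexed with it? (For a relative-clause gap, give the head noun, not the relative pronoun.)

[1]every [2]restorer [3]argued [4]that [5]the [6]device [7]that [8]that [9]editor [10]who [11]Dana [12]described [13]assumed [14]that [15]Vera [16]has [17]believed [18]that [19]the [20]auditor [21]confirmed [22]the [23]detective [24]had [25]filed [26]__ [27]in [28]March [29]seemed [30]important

6

The gap at 26 is the object of "filed", inside a relative clause.
The relative pronoun is "that" (word 7); it is bound by the head noun immediately before it.
Its filler is the head noun "device", at word 6.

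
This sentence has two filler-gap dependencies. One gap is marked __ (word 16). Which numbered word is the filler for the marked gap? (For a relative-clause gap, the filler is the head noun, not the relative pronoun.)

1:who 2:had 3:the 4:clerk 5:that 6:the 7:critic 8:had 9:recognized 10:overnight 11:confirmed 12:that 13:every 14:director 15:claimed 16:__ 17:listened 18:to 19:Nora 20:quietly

The marked gap is the subject of "listened".
Its filler is the fronted wh-phrase "who", at word 1.
(The other dependency links word 4 to a gap after word 9.)

1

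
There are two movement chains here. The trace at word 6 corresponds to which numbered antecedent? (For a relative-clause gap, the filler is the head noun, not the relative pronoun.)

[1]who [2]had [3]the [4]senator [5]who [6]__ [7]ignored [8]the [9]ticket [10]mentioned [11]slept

4

The marked gap is inside the relative clause, the subject of "ignored".
Its filler is the head noun "senator" (via "who"), at word 4.
(The other dependency links word 1 to a gap after word 10.)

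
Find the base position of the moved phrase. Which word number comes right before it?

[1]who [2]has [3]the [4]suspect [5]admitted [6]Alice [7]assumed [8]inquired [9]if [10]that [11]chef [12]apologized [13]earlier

7

The displaced element is "who" (word 1).
It is linked across 2 clause boundaries (Ø → Ø).
It functions as the subject of "inquired", so the gap sits immediately after word 7 ("assumed").
Base order: The suspect has admitted Alice assumed that who inquired if that chef apologized earlier.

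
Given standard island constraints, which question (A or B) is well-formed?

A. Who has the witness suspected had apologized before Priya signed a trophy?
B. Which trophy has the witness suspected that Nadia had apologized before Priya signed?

In B, the wh-phrase is extracted from inside an adjunct island (introduced by "before"), which blocks movement.
In A, the extraction path crosses only that-complement boundaries, which are transparent.
So A is grammatical.

A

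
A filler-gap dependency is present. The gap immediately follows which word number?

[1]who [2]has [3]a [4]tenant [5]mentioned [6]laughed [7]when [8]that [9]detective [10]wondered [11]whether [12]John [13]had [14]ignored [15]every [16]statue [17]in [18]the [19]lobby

The displaced element is "who" (word 1).
It is linked across 1 clause boundary (Ø).
It functions as the subject of "laughed", so the gap sits immediately after word 5 ("mentioned").
Base order: A tenant has mentioned that who laughed when that detective wondered whether John had ignored every statue in the lobby.

5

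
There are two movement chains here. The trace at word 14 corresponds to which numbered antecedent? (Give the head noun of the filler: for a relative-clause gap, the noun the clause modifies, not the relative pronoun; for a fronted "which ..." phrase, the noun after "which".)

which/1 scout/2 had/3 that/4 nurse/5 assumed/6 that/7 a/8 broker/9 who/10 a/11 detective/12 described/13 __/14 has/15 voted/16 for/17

9

The marked gap is inside the relative clause, the direct object of "described".
Its filler is the head noun "broker" (via "who"), at word 9.
(The other dependency links word 2 to a gap after word 17.)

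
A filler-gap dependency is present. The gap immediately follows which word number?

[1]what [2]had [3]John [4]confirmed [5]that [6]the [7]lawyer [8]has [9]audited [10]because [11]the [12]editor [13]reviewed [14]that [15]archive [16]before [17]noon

The displaced element is "what" (word 1).
It is linked across 1 clause boundary (that).
It functions as the direct object of "audited", so the gap sits immediately after word 9 ("audited").
Base order: John had confirmed that the lawyer has audited what because the editor reviewed that archive before noon.

9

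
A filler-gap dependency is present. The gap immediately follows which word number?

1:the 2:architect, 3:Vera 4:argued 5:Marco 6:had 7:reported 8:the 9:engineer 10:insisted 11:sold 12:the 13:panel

The displaced element is "the architect" (word 2).
It is linked across 3 clause boundaries (Ø → Ø → Ø).
It functions as the subject of "sold", so the gap sits immediately after word 10 ("insisted").
Base order: Vera argued Marco had reported the engineer insisted that the architect sold the panel.

10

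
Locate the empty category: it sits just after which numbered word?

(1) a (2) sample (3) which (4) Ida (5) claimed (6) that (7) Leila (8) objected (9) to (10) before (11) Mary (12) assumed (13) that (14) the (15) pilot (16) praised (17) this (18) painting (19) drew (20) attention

9

The displaced element is "a sample" (word 2).
It is linked across 1 clause boundary (that).
It functions as the object of the preposition "to" of "objected", so the gap sits immediately after word 9 ("to").
Base order: Ida claimed that Leila objected to a sample before Mary assumed that the pilot praised this painting.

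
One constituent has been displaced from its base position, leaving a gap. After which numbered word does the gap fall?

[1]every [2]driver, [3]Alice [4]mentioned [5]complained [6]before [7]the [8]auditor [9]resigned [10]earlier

4

The displaced element is "every driver" (word 2).
It is linked across 1 clause boundary (Ø).
It functions as the subject of "complained", so the gap sits immediately after word 4 ("mentioned").
Base order: Alice mentioned every driver complained before the auditor resigned earlier.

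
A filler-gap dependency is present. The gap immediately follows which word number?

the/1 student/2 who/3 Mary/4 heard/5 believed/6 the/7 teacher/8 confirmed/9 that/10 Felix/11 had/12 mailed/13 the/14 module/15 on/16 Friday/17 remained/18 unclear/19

5

The displaced element is "the student" (word 2).
It is linked across 1 clause boundary (Ø).
It functions as the subject of "believed", so the gap sits immediately after word 5 ("heard").
Base order: Mary heard that the student believed the teacher confirmed that Felix had mailed the module on Friday.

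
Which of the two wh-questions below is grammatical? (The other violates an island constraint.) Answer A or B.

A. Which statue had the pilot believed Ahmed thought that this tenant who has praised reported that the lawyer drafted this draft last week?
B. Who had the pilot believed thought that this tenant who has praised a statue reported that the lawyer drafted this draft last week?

B

In A, the wh-phrase is extracted from inside a complex-NP island (relative clause) (introduced by "who"), which blocks movement.
In B, the extraction path crosses only that-complement boundaries, which are transparent.
So B is grammatical.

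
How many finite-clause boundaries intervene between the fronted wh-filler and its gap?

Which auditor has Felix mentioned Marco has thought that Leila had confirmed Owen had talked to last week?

3

"which auditor" is extracted from the PP object of "talked".
Boundaries crossed, outermost first: [Ø], [that], [Ø] — 3 in total.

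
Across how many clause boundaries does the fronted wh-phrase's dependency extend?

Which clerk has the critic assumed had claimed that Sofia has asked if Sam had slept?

"which clerk" is extracted from the subject of "claimed".
Boundaries crossed, outermost first: [Ø] — 1 in total.

1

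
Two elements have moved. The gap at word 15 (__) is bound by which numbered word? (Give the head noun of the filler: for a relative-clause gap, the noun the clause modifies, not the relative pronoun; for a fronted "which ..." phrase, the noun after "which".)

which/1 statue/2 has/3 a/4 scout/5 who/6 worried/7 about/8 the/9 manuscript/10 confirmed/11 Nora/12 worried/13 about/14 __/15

The marked gap is the object of the preposition "about" of "worried".
Its filler is the fronted wh-phrase "which statue", at word 2.
(The other dependency links word 5 to a gap after word 6.)

2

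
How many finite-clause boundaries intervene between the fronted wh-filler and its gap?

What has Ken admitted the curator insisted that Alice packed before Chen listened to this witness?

2

"what" is extracted from the object of "packed".
Boundaries crossed, outermost first: [Ø], [that] — 2 in total.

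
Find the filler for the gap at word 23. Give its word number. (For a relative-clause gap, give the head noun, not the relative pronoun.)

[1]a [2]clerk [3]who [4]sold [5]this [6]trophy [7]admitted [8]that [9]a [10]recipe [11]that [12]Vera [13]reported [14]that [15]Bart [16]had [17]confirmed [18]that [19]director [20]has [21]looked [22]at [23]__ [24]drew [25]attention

The gap at 23 is the prepositional object of "looked", inside a relative clause.
The relative pronoun is "that" (word 11); it is bound by the head noun immediately before it.
Its filler is the head noun "recipe", at word 10.

10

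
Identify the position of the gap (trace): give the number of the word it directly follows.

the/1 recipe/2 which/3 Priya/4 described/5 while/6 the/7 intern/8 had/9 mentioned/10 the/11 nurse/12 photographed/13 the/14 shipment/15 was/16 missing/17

The displaced element is "the recipe" (word 2).
It functions as the direct object of "described", so the gap sits immediately after word 5 ("described").
Base order: Priya described the recipe while the intern had mentioned the nurse photographed the shipment.

5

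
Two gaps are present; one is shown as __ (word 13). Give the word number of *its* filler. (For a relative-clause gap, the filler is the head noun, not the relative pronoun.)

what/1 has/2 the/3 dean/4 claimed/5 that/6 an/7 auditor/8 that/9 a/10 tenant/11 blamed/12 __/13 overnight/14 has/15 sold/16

The marked gap is inside the relative clause, the direct object of "blamed".
Its filler is the head noun "auditor" (via "that"), at word 8.
(The other dependency links word 1 to a gap after word 16.)

8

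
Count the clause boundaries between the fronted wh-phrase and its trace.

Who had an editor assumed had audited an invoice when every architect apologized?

1

"who" is extracted from the subject of "audited".
Boundaries crossed, outermost first: [Ø] — 1 in total.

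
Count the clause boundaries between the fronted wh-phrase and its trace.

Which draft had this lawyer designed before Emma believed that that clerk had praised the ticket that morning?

"which draft" originates inside the matrix clause — no clause boundary is crossed.

0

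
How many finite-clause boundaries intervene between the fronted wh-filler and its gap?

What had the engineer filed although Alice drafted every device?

"what" originates inside the matrix clause — no clause boundary is crossed.

0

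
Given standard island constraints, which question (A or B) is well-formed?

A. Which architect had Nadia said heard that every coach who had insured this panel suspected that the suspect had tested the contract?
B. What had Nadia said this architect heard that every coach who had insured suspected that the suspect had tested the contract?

A

In B, the wh-phrase is extracted from inside a complex-NP island (relative clause) (introduced by "who"), which blocks movement.
In A, the extraction path crosses only that-complement boundaries, which are transparent.
So A is grammatical.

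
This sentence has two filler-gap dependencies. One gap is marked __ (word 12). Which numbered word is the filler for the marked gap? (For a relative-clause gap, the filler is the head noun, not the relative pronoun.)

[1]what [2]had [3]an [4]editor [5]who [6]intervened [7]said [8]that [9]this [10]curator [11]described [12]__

The marked gap is the direct object of "described".
Its filler is the fronted wh-phrase "what", at word 1.
(The other dependency links word 4 to a gap after word 5.)

1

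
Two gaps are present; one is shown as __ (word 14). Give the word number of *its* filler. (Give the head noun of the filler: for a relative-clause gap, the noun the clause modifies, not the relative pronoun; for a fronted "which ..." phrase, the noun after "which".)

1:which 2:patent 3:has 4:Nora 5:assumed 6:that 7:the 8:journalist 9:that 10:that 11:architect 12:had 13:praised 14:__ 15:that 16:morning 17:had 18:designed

8

The marked gap is inside the relative clause, the direct object of "praised".
Its filler is the head noun "journalist" (via "that"), at word 8.
(The other dependency links word 2 to a gap after word 18.)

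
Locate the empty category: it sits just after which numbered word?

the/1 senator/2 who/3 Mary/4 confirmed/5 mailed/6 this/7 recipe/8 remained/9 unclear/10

The displaced element is "the senator" (word 2).
It is linked across 1 clause boundary (Ø).
It functions as the subject of "mailed", so the gap sits immediately after word 5 ("confirmed").
Base order: Mary confirmed that the senator mailed this recipe.

5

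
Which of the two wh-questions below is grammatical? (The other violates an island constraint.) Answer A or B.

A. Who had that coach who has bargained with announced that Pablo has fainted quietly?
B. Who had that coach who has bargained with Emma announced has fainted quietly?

B

In A, the wh-phrase is extracted from inside a complex-NP island (relative clause) (introduced by "who"), which blocks movement.
In B, the extraction path crosses only that-complement boundaries, which are transparent.
So B is grammatical.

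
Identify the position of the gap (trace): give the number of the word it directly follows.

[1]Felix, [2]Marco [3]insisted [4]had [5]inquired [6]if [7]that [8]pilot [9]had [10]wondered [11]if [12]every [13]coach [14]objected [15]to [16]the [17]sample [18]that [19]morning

3

The displaced element is "Felix" (word 1).
It is linked across 1 clause boundary (Ø).
It functions as the subject of "inquired", so the gap sits immediately after word 3 ("insisted").
Base order: Marco insisted that Felix had inquired if that pilot had wondered if every coach objected to the sample that morning.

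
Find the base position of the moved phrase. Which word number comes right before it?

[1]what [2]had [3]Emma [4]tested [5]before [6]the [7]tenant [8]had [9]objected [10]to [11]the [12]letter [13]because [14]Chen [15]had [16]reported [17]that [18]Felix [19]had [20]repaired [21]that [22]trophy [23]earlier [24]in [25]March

4

The displaced element is "what" (word 1).
It functions as the direct object of "tested", so the gap sits immediately after word 4 ("tested").
Base order: Emma had tested what before the tenant had objected to the letter because Chen had reported that Felix had repaired that trophy earlier in March.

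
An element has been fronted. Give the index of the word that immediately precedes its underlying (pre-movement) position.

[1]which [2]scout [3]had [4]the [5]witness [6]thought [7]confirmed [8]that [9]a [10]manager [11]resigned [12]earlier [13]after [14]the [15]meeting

6

The displaced element is "which scout" (word 2).
It is linked across 1 clause boundary (Ø).
It functions as the subject of "confirmed", so the gap sits immediately after word 6 ("thought").
Base order: The witness had thought that which scout confirmed that a manager resigned earlier after the meeting.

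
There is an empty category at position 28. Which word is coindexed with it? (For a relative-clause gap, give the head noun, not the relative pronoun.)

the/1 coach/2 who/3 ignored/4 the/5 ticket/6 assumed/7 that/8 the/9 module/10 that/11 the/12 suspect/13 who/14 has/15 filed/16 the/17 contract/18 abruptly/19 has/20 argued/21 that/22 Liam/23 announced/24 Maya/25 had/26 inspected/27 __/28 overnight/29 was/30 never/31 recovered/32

10

The gap at 28 is the object of "inspected", inside a relative clause.
The relative pronoun is "that" (word 11); it is bound by the head noun immediately before it.
Its filler is the head noun "module", at word 10.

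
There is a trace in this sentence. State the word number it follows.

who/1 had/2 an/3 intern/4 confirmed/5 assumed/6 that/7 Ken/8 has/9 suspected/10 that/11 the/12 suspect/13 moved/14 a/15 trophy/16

5

The displaced element is "who" (word 1).
It is linked across 1 clause boundary (Ø).
It functions as the subject of "assumed", so the gap sits immediately after word 5 ("confirmed").
Base order: An intern had confirmed that who assumed that Ken has suspected that the suspect moved a trophy.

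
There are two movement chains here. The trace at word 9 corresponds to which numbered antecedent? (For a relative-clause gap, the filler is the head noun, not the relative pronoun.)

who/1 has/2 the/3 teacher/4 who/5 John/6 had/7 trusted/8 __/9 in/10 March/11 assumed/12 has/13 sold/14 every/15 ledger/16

4

The marked gap is inside the relative clause, the direct object of "trusted".
Its filler is the head noun "teacher" (via "who"), at word 4.
(The other dependency links word 1 to a gap after word 12.)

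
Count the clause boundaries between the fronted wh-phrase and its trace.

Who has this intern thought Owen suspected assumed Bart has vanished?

2

"who" is extracted from the subject of "assumed".
Boundaries crossed, outermost first: [Ø], [Ø] — 2 in total.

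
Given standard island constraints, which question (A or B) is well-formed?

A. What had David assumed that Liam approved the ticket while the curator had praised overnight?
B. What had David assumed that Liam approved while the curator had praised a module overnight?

In A, the wh-phrase is extracted from inside an adjunct island (introduced by "while"), which blocks movement.
In B, the extraction path crosses only that-complement boundaries, which are transparent.
So B is grammatical.

B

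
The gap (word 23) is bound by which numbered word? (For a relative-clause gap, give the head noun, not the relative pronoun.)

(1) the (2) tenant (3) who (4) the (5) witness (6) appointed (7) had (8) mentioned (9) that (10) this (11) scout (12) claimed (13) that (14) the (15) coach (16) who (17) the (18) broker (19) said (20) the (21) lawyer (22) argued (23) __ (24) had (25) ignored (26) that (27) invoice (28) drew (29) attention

The gap at 23 is the subject of "ignored", inside a relative clause.
The relative pronoun is "who" (word 16); it is bound by the head noun immediately before it.
Its filler is the head noun "coach", at word 15.

15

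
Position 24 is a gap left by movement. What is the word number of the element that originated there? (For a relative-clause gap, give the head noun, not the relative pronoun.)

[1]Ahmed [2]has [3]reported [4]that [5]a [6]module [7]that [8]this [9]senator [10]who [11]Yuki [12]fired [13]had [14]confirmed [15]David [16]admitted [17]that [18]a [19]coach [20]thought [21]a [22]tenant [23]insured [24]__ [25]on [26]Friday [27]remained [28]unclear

6

The gap at 24 is the object of "insured", inside a relative clause.
The relative pronoun is "that" (word 7); it is bound by the head noun immediately before it.
Its filler is the head noun "module", at word 6.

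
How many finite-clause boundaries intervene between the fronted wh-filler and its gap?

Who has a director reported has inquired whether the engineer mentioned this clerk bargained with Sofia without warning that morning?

1

"who" is extracted from the subject of "inquired".
Boundaries crossed, outermost first: [Ø] — 1 in total.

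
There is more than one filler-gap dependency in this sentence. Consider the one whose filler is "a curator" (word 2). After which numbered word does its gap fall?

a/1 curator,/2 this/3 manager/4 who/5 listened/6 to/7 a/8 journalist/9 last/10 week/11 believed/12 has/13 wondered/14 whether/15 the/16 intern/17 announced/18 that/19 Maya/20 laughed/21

12

The displaced element is "a curator" (word 2).
It is linked across 1 clause boundary (Ø).
It functions as the subject of "wondered", so the gap sits immediately after word 12 ("believed").
Base order: This manager who listened to a journalist last week believed a curator has wondered whether the intern announced that Maya laughed.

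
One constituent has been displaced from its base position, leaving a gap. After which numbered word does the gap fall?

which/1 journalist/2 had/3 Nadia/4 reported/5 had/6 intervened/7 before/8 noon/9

The displaced element is "which journalist" (word 2).
It is linked across 1 clause boundary (Ø).
It functions as the subject of "intervened", so the gap sits immediately after word 5 ("reported").
Base order: Nadia had reported that which journalist had intervened before noon.

5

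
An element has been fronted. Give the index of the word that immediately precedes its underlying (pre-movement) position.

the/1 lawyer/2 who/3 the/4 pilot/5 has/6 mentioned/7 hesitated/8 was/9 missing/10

7

The displaced element is "the lawyer" (word 2).
It is linked across 1 clause boundary (Ø).
It functions as the subject of "hesitated", so the gap sits immediately after word 7 ("mentioned").
Base order: The pilot has mentioned that the lawyer hesitated.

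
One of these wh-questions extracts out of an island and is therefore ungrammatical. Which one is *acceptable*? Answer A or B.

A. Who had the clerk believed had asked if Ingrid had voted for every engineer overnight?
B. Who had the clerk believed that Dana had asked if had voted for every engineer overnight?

A

In B, the wh-phrase is extracted from inside a wh-island (introduced by "if"), which blocks movement.
In A, the extraction path crosses only that-complement boundaries, which are transparent.
So A is grammatical.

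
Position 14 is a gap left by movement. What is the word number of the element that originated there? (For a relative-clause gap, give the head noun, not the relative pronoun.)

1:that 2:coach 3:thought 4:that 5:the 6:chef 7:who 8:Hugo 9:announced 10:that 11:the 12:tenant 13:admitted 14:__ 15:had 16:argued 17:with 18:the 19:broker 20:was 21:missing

The gap at 14 is the subject of "argued", inside a relative clause.
The relative pronoun is "who" (word 7); it is bound by the head noun immediately before it.
Its filler is the head noun "chef", at word 6.

6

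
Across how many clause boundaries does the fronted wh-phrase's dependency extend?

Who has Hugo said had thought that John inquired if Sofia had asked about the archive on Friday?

1

"who" is extracted from the subject of "thought".
Boundaries crossed, outermost first: [Ø] — 1 in total.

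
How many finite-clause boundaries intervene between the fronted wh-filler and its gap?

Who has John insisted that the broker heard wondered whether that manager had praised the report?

"who" is extracted from the subject of "wondered".
Boundaries crossed, outermost first: [that], [Ø] — 2 in total.

2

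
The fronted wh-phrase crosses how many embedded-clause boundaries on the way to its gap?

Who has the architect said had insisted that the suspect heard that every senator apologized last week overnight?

"who" is extracted from the subject of "insisted".
Boundaries crossed, outermost first: [Ø] — 1 in total.

1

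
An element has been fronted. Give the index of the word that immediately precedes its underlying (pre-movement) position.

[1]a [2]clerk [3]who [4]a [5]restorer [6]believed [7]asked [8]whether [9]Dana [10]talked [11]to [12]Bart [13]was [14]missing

The displaced element is "a clerk" (word 2).
It is linked across 1 clause boundary (Ø).
It functions as the subject of "asked", so the gap sits immediately after word 6 ("believed").
Base order: A restorer believed that a clerk asked whether Dana talked to Bart.

6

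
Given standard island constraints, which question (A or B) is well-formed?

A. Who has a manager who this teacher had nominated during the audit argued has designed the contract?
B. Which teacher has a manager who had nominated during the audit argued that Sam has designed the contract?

In B, the wh-phrase is extracted from inside a complex-NP island (relative clause) (introduced by "who"), which blocks movement.
In A, the extraction path crosses only that-complement boundaries, which are transparent.
So A is grammatical.

A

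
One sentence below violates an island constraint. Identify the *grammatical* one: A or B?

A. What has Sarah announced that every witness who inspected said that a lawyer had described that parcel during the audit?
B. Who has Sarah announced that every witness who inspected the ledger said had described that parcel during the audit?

In A, the wh-phrase is extracted from inside a complex-NP island (relative clause) (introduced by "who"), which blocks movement.
In B, the extraction path crosses only that-complement boundaries, which are transparent.
So B is grammatical.

B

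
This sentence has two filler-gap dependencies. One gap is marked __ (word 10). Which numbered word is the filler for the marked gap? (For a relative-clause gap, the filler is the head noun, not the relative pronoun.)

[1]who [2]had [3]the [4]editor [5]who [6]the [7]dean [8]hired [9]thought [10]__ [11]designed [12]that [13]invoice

The marked gap is the subject of "designed".
Its filler is the fronted wh-phrase "who", at word 1.
(The other dependency links word 4 to a gap after word 8.)

1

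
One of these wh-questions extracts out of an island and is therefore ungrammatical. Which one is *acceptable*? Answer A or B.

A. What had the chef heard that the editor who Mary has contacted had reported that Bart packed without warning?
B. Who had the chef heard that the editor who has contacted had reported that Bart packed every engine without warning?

In B, the wh-phrase is extracted from inside a complex-NP island (relative clause) (introduced by "who"), which blocks movement.
In A, the extraction path crosses only that-complement boundaries, which are transparent.
So A is grammatical.

A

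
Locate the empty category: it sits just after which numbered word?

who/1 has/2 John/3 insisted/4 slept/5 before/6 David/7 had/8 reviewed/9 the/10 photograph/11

The displaced element is "who" (word 1).
It is linked across 1 clause boundary (Ø).
It functions as the subject of "slept", so the gap sits immediately after word 4 ("insisted").
Base order: John has insisted that who slept before David had reviewed the photograph.

4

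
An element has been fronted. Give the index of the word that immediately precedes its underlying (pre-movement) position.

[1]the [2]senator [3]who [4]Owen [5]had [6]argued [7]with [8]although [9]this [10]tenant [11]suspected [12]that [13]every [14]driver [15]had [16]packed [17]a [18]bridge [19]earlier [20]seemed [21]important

7

The displaced element is "the senator" (word 2).
It functions as the object of the preposition "with" of "argued", so the gap sits immediately after word 7 ("with").
Base order: Owen had argued with the senator although this tenant suspected that every driver had packed a bridge earlier.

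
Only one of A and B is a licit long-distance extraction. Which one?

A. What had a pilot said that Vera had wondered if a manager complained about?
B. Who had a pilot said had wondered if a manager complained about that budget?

B

In A, the wh-phrase is extracted from inside a wh-island (introduced by "if"), which blocks movement.
In B, the extraction path crosses only that-complement boundaries, which are transparent.
So B is grammatical.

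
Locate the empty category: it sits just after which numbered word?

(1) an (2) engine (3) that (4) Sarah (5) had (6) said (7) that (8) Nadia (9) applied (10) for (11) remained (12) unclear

10

The displaced element is "an engine" (word 2).
It is linked across 1 clause boundary (that).
It functions as the object of the preposition "for" of "applied", so the gap sits immediately after word 10 ("for").
Base order: Sarah had said that Nadia applied for an engine.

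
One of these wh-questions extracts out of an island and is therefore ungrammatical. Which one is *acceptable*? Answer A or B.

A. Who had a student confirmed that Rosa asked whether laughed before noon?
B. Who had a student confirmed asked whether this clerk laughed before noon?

B

In A, the wh-phrase is extracted from inside a wh-island (introduced by "whether"), which blocks movement.
In B, the extraction path crosses only that-complement boundaries, which are transparent.
So B is grammatical.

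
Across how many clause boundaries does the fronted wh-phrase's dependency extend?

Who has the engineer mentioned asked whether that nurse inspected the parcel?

"who" is extracted from the subject of "asked".
Boundaries crossed, outermost first: [Ø] — 1 in total.

1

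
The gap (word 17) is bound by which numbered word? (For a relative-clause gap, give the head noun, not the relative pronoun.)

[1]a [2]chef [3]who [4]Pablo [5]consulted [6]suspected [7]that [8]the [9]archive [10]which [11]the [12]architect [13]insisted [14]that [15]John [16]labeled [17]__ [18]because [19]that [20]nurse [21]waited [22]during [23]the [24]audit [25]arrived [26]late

The gap at 17 is the object of "labeled", inside a relative clause.
The relative pronoun is "which" (word 10); it is bound by the head noun immediately before it.
Its filler is the head noun "archive", at word 9.

9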